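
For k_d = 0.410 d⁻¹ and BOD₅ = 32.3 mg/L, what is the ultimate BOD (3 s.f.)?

L₀ ≈ 37.1 mg/L

BOD₅ = L₀(1 − e^(−5k_d)) ⇒ L₀ = BOD₅ / (1 − e^(−5×0.410))
= 32.3 / (1 − 0.1287) = 32.3 / 0.8713 = 37.07 mg/L.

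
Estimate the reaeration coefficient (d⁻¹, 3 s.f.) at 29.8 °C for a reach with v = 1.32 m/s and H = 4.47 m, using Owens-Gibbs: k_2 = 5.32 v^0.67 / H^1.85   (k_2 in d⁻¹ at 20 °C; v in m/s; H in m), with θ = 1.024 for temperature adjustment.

k_2 ≈ 0.506 d⁻¹

k_2(20) = 5.32 × 1.32^0.67 / 4.47^1.85 = 5.32 × 1.204 / 15.96 = 0.4014 d⁻¹.
k_2(29.8) = 0.4014 × 1.024^(29.8−20) = 0.4014 × 1.262 = 0.5065 d⁻¹.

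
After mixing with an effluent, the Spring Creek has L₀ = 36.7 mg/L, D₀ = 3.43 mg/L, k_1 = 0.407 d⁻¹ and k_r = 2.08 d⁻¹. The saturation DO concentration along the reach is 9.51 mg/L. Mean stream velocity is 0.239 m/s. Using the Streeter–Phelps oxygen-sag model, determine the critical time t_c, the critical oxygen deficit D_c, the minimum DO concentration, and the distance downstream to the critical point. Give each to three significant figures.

t_c ≈ 0.685 d; D_c ≈ 5.43 mg/L; min DO ≈ 4.08 mg/L; x_c ≈ 14.2 km

At the critical point dD/dt = 0, so k_1 L₀ e^(−k_1 t) = k_r D. Substituting D(t) from the Streeter–Phelps equation and solving for t gives
t_c = ln[(k_r/k_1)(1 − D₀(k_r−k_1)/(k_1 L₀))] / (k_r−k_1).
Here k_r−k_1 = 1.673 d⁻¹ and 1 − D₀(k_r−k_1)/(k_1 L₀) = 1 − 3.43×1.673/(0.407×36.7) = 0.6158, so
t_c = ln(5.111 × 0.6158) / 1.673 = 1.147 / 1.673 = 0.6853 d.
L(t_c) = L₀ e^(−k_1 t_c) = 36.7 × 0.7566 = 27.77 mg/L, and at the critical point k_r D_c = k_1 L, so D_c = (0.407/2.08) × 27.77 = 5.433 mg/L.
Minimum DO = C_s − D_c = 9.51 − 5.433 = 4.077 mg/L.
x_c = v t_c = 0.239 m/s × 0.6853 d × 86400 s/d = 14150 m ≈ 14.2 km.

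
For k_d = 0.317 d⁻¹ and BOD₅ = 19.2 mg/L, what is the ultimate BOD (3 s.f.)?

BOD₅ = L₀(1 − e^(−5k_d)) ⇒ L₀ = BOD₅ / (1 − e^(−5×0.317))
= 19.2 / (1 − 0.2049) = 19.2 / 0.7951 = 24.15 mg/L.

L₀ ≈ 24.1 mg/L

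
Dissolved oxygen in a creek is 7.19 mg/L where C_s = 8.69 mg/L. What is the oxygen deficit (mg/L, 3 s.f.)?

D = C_s − C = 8.69 − 7.19 = 1.50 mg/L.

D ≈ 1.50 mg/L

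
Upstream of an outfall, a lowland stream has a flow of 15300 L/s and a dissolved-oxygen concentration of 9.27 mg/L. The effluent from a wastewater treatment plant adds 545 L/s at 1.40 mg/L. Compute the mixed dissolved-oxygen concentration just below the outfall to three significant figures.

9.00 mg/L

Flow-weighted mixing: C = (Q_r C_r + Q_w C_w)/(Q_r + Q_w)
= (15300×9.27 + 545×1.40)/(15300 + 545) = 142600/15840 = 8.999 mg/L.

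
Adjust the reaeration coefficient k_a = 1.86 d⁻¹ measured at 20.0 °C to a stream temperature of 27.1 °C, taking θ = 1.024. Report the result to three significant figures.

k_a ≈ 2.20 d⁻¹

k_a(T₂) = k_a(T₁) · θ^(T₂−T₁) = 1.86 × 1.024^(27.1−20.0)
= 1.86 × 1.024^7.10 = 1.86 × 1.183 = 2.201 d⁻¹.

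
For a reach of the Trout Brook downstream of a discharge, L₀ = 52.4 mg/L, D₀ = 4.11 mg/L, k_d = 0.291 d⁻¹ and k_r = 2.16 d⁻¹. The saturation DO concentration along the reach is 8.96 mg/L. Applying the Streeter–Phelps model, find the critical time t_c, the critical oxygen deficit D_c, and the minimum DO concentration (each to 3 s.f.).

t_c ≈ 0.698 d; D_c ≈ 5.76 mg/L; min DO ≈ 3.20 mg/L

With k_r/k_d = 7.423 and 1 − D₀(k_r−k_d)/(k_d L₀) = 0.4962,
t_c = ln(7.423 × 0.4962) / (2.16 − 0.291) = ln(3.683) / 1.869 = 1.304/1.869 = 0.6976 d.
L(t_c) = L₀ e^(−k_d t_c) = 52.4 × 0.8163 = 42.77 mg/L, and at the critical point k_r D_c = k_d L, so D_c = (0.291/2.16) × 42.77 = 5.762 mg/L.
Minimum DO = C_s − D_c = 8.96 − 5.762 = 3.198 mg/L.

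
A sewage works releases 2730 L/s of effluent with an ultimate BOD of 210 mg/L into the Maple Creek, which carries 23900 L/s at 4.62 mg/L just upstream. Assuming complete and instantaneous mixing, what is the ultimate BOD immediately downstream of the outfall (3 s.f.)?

25.7 mg/L

Flow-weighted mixing: C = (Q_r C_r + Q_w C_w)/(Q_r + Q_w)
= (23900×4.62 + 2730×210)/(23900 + 2730) = 683700/26630 = 25.67 mg/L.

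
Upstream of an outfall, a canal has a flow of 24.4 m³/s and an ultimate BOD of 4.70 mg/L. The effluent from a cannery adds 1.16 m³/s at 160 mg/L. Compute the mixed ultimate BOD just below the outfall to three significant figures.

11.7 mg/L

Flow-weighted mixing: C = (Q_r C_r + Q_w C_w)/(Q_r + Q_w)
= (24.4×4.70 + 1.16×160)/(24.4 + 1.16) = 300.3/25.56 = 11.75 mg/L.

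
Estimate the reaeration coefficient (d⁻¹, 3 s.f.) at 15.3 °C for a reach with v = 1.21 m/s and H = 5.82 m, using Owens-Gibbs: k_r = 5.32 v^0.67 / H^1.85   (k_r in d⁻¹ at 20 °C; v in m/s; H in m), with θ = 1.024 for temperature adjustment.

k_r ≈ 0.208 d⁻¹

k_r(20) = 5.32 × 1.21^0.67 / 5.82^1.85 = 5.32 × 1.136 / 26.01 = 0.2324 d⁻¹.
k_r(15.3) = 0.2324 × 1.024^(15.3−20) = 0.2324 × 0.8945 = 0.2079 d⁻¹.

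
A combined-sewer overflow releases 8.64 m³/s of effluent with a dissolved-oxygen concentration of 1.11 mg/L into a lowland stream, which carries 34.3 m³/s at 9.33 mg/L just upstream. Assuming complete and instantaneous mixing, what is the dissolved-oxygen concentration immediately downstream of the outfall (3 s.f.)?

Flow-weighted mixing: C = (Q_r C_r + Q_w C_w)/(Q_r + Q_w)
= (34.3×9.33 + 8.64×1.11)/(34.3 + 8.64) = 329.6/42.94 = 7.676 mg/L.

7.68 mg/L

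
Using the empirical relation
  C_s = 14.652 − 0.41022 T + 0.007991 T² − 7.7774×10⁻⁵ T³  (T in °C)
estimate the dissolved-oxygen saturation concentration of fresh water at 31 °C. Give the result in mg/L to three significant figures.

C_s = 14.652 − 0.41022×31 + 0.007991×31² − 7.7774×10⁻⁵×31³ = 7.298 mg/L.

C_s ≈ 7.30 mg/L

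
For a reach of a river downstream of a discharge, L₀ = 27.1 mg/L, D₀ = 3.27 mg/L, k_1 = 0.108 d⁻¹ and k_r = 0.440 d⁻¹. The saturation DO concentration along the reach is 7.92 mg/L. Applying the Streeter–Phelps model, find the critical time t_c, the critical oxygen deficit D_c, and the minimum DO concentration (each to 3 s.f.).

t_c = [1/(k_r−k_1)] ln[(k_r/k_1)(1 − D₀(k_r−k_1)/(k_1 L₀))]
= [1/(0.440−0.108)] ln[(0.440/0.108)(1 − 3.27×0.3320/(0.108×27.1))]
= (1/0.3320) ln[4.074 × 0.6291] = 3.012 × ln(2.563) = 3.012 × 0.9411 = 2.835 d.
D_c = (k_1/k_r) L₀ e^(−k_1 t_c) = (0.108/0.440) × 27.1 × e^(−0.108×2.835) = 0.2455 × 27.1 × 0.7363 = 4.898 mg/L.
Minimum DO = C_s − D_c = 7.92 − 4.898 = 3.022 mg/L.

t_c ≈ 2.83 d; D_c ≈ 4.90 mg/L; min DO ≈ 3.02 mg/L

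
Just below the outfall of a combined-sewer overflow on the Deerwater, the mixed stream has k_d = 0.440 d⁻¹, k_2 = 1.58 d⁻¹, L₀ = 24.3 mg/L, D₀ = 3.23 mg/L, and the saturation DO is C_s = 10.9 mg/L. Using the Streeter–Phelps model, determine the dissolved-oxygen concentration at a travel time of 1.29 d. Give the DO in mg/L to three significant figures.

DO ≈ 6.38 mg/L

k_d L₀/(k_2−k_d) = 0.440×24.3/(1.58−0.440) = 10.69/1.140 = 9.379 mg/L.
e^(−k_d t) = e^(−0.440×1.290) = 0.5669; e^(−k_2 t) = e^(−1.58×1.290) = 0.1303.
D = 9.379 × (0.5669 − 0.1303) + 3.23 × 0.1303 = 4.095 + 0.4207 = 4.516 mg/L.
DO = C_s − D = 10.9 − 4.516 = 6.384 mg/L.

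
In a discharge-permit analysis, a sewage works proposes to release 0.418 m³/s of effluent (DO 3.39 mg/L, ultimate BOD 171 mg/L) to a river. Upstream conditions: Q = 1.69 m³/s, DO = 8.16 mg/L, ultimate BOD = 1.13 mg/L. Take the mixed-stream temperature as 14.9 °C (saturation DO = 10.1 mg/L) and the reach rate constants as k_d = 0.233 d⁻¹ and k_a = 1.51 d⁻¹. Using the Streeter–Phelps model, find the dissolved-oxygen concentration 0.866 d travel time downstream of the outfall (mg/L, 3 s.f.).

DO ≈ 5.85 mg/L

Mixed DO = (1.69×8.16 + 0.418×3.39)/(1.69+0.418) = 15.21/2.108 = 7.214 mg/L.
Mixed L₀ = (1.69×1.13 + 0.418×171)/(2.108) = 73.39/2.108 = 34.81 mg/L.
Initial deficit D₀ = C_s − DO₀ = 10.1 − 7.214 = 2.886 mg/L.
D(0.866) = [0.233×34.81/(1.51−0.233)](e^(−0.233×0.866) − e^(−1.51×0.866)) + 2.886 e^(−1.51×0.866)
= 6.352 × (0.8173 − 0.2705) + 2.886 × 0.2705 = 4.254 mg/L.
DO = 10.1 − 4.254 = 5.846 mg/L.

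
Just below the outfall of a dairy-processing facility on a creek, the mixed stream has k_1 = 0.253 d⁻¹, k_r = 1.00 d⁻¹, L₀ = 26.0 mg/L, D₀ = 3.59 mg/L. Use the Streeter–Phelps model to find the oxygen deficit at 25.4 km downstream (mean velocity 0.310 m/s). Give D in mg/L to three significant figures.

Travel time t = x/v = 25.4 km / (0.310 m/s) = 25400 m / 0.310 m/s = 81940 s = 0.9483 d.
k_1 L₀/(k_r−k_1) = 0.253×26.0/(1.00−0.253) = 6.578/0.7470 = 8.806 mg/L.
e^(−k_1 t) = e^(−0.253×0.9483) = 0.7867; e^(−k_r t) = e^(−1.00×0.9483) = 0.3874.
D = 8.806 × (0.7867 − 0.3874) + 3.59 × 0.3874 = 3.516 + 1.391 = 4.907 mg/L.

D ≈ 4.91 mg/L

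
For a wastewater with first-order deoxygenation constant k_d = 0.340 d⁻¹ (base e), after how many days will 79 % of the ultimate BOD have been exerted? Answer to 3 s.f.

y/L₀ = 1 − e^(−k_d t) = 0.79 ⇒ e^(−k_d t) = 0.210
t = −ln(0.210) / 0.340 = 1.561 / 0.340 = 4.590 d.

t ≈ 4.59 d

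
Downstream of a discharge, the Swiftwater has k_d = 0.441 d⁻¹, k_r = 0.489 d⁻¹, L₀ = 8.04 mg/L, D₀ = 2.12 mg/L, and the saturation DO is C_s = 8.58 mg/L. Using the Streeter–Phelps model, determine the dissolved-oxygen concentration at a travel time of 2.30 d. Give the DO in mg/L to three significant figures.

DO ≈ 5.09 mg/L

k_d L₀/(k_r−k_d) = 0.441×8.04/(0.489−0.441) = 3.546/0.04800 = 73.87 mg/L.
e^(−k_d t) = e^(−0.441×2.300) = 0.3627; e^(−k_r t) = e^(−0.489×2.300) = 0.3247.
D = 73.87 × (0.3627 − 0.3247) + 2.12 × 0.3247 = 2.800 + 0.6885 = 3.489 mg/L.
DO = C_s − D = 8.58 − 3.489 = 5.091 mg/L.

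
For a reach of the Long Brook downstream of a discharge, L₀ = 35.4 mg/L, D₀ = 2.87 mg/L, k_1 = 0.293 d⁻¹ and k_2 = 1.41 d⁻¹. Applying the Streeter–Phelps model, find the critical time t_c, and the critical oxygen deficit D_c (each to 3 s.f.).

t_c ≈ 1.08 d; D_c ≈ 5.37 mg/L

With k_2/k_1 = 4.812 and 1 − D₀(k_2−k_1)/(k_1 L₀) = 0.6909,
t_c = ln(4.812 × 0.6909) / (1.41 − 0.293) = ln(3.325) / 1.117 = 1.201/1.117 = 1.076 d.
L(t_c) = L₀ e^(−k_1 t_c) = 35.4 × 0.7297 = 25.83 mg/L, and at the critical point k_2 D_c = k_1 L, so D_c = (0.293/1.41) × 25.83 = 5.368 mg/L.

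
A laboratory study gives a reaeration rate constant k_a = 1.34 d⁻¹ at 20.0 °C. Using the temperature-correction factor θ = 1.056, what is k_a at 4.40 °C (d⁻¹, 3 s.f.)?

k_a(T₂) = k_a(T₁) · θ^(T₂−T₁) = 1.34 × 1.056^(4.40−20.0)
= 1.34 × 1.056^-15.6 = 1.34 × 0.4274 = 0.5727 d⁻¹.

k_a ≈ 0.573 d⁻¹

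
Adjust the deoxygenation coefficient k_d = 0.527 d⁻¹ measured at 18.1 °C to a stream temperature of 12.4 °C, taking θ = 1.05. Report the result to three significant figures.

k_d ≈ 0.399 d⁻¹

k_d(T₂) = k_d(T₁) · θ^(T₂−T₁) = 0.527 × 1.05^(12.4−18.1)
= 0.527 × 1.05^-5.70 = 0.527 × 0.7572 = 0.3991 d⁻¹.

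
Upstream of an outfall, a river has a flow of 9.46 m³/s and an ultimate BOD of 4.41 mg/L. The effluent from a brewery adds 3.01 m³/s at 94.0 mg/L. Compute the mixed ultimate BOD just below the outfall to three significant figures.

Flow-weighted mixing: C = (Q_r C_r + Q_w C_w)/(Q_r + Q_w)
= (9.46×4.41 + 3.01×94.0)/(9.46 + 3.01) = 324.7/12.47 = 26.04 mg/L.

26.0 mg/L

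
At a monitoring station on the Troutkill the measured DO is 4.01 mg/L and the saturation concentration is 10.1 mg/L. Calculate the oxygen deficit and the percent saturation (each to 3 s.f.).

D = C_s − C = 10.1 − 4.01 = 6.09 mg/L.
% saturation = 4.01/10.1 × 100 = 39.7 %.

D ≈ 6.09 mg/L; 39.7 % saturation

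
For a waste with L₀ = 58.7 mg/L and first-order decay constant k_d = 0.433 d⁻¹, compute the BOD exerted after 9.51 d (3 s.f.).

y_t = L₀(1 − e^(−k_d t)) = 58.7 × (1 − e^(−0.433×9.51))
= 58.7 × (1 − 0.01628) = 58.7 × 0.9837 = 57.74 mg/L.

y ≈ 57.7 mg/L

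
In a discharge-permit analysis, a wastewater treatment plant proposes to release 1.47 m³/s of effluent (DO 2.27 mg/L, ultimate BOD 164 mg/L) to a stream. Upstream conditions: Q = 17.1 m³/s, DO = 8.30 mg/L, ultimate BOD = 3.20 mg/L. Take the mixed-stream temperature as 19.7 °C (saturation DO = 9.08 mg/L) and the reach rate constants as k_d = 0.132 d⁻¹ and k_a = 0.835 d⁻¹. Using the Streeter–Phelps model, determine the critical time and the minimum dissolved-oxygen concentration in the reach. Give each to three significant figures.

Mixed DO = (17.1×8.30 + 1.47×2.27)/(17.1+1.47) = 145.3/18.57 = 7.823 mg/L.
Mixed L₀ = (17.1×3.20 + 1.47×164)/(18.57) = 295.8/18.57 = 15.93 mg/L.
Initial deficit D₀ = C_s − DO₀ = 9.08 − 7.823 = 1.257 mg/L.
t_c = (1/0.7030) ln[(0.835/0.132)(1 − 1.257×0.7030/(0.132×15.93))] = 1.422 × ln(3.667) = 1.848 d.
D_c = (0.132/0.835) × 15.93 × e^(−0.132×1.848) = 0.1581 × 15.93 × 0.7835 = 1.973 mg/L.
Minimum DO = 9.08 − 1.973 = 7.107 mg/L.

t_c ≈ 1.85 d; minimum DO ≈ 7.11 mg/L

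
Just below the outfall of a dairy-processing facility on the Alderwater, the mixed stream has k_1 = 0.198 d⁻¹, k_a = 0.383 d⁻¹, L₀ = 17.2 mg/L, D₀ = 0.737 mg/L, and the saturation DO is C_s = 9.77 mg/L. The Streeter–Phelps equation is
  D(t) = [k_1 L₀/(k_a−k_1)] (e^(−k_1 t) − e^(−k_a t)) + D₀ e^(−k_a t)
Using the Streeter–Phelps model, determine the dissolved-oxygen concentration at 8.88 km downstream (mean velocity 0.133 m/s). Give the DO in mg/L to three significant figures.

Travel time t = x/v = 8.88 km / (0.133 m/s) = 8880 m / 0.133 m/s = 66770 s = 0.7728 d.
k_1 L₀/(k_a−k_1) = 0.198×17.2/(0.383−0.198) = 3.406/0.1850 = 18.41 mg/L.
e^(−k_1 t) = e^(−0.198×0.7728) = 0.8581; e^(−k_a t) = e^(−0.383×0.7728) = 0.7438.
D = 18.41 × (0.8581 − 0.7438) + 0.737 × 0.7438 = 2.104 + 0.5482 = 2.653 mg/L.
DO = C_s − D = 9.77 − 2.653 = 7.117 mg/L.

DO ≈ 7.12 mg/L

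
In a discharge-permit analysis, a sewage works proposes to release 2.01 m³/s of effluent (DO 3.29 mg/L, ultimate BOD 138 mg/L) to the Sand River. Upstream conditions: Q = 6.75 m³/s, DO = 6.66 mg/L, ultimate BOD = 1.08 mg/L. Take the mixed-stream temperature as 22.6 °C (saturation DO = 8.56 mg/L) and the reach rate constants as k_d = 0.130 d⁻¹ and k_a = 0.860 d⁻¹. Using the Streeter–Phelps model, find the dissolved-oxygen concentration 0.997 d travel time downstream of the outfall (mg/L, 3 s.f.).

Mixed DO = (6.75×6.66 + 2.01×3.29)/(6.75+2.01) = 51.57/8.760 = 5.887 mg/L.
Mixed L₀ = (6.75×1.08 + 2.01×138)/(8.760) = 284.7/8.760 = 32.50 mg/L.
Initial deficit D₀ = C_s − DO₀ = 8.56 − 5.887 = 2.673 mg/L.
D(0.997) = [0.130×32.50/(0.860−0.130)](e^(−0.130×0.997) − e^(−0.860×0.997)) + 2.673 e^(−0.860×0.997)
= 5.787 × (0.8784 − 0.4243) + 2.673 × 0.4243 = 3.763 mg/L.
DO = 8.56 − 3.763 = 4.797 mg/L.

DO ≈ 4.80 mg/L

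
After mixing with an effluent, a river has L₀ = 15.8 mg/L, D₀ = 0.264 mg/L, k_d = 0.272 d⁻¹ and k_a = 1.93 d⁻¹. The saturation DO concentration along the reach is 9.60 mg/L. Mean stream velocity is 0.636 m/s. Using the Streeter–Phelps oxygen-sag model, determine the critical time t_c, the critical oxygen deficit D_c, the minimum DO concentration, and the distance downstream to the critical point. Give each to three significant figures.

t_c = [1/(k_a−k_d)] ln[(k_a/k_d)(1 − D₀(k_a−k_d)/(k_d L₀))]
= [1/(1.93−0.272)] ln[(1.93/0.272)(1 − 0.264×1.658/(0.272×15.8))]
= (1/1.658) ln[7.096 × 0.8981] = 0.6031 × ln(6.373) = 0.6031 × 1.852 = 1.117 d.
L(t_c) = L₀ e^(−k_d t_c) = 15.8 × 0.7380 = 11.66 mg/L, and at the critical point k_a D_c = k_d L, so D_c = (0.272/1.93) × 11.66 = 1.643 mg/L.
Minimum DO = C_s − D_c = 9.60 − 1.643 = 7.957 mg/L.
x_c = v t_c = 0.636 m/s × 1.117 d × 86400 s/d = 61380 m ≈ 61.4 km.

t_c ≈ 1.12 d; D_c ≈ 1.64 mg/L; min DO ≈ 7.96 mg/L; x_c ≈ 61.4 km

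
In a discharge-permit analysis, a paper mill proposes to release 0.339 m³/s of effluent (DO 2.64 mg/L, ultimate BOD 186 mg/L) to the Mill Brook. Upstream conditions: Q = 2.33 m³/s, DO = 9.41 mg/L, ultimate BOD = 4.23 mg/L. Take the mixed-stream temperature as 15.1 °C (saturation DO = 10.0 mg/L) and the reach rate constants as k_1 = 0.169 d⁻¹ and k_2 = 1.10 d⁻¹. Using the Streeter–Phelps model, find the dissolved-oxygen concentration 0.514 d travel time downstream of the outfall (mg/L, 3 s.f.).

DO ≈ 7.45 mg/L

Mixed DO = (2.33×9.41 + 0.339×2.64)/(2.33+0.339) = 22.82/2.669 = 8.550 mg/L.
Mixed L₀ = (2.33×4.23 + 0.339×186)/(2.669) = 72.91/2.669 = 27.32 mg/L.
Initial deficit D₀ = C_s − DO₀ = 10.0 − 8.550 = 1.450 mg/L.
D(0.514) = [0.169×27.32/(1.10−0.169)](e^(−0.169×0.514) − e^(−1.10×0.514)) + 1.450 e^(−1.10×0.514)
= 4.959 × (0.9168 − 0.5681) + 1.450 × 0.5681 = 2.553 mg/L.
DO = 10.0 − 2.553 = 7.447 mg/L.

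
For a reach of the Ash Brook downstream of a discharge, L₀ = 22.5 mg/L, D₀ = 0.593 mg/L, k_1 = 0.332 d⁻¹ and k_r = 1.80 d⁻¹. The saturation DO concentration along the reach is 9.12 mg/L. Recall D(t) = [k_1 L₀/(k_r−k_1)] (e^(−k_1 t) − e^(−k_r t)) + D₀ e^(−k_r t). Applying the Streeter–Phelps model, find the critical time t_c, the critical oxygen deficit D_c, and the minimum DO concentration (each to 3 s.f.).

With k_r/k_1 = 5.422 and 1 − D₀(k_r−k_1)/(k_1 L₀) = 0.8835,
t_c = ln(5.422 × 0.8835) / (1.80 − 0.332) = ln(4.790) / 1.468 = 1.567/1.468 = 1.067 d.
D_c = (k_1/k_r) L₀ e^(−k_1 t_c) = (0.332/1.80) × 22.5 × e^(−0.332×1.067) = 0.1844 × 22.5 × 0.7017 = 2.912 mg/L.
Minimum DO = C_s − D_c = 9.12 − 2.912 = 6.208 mg/L.

t_c ≈ 1.07 d; D_c ≈ 2.91 mg/L; min DO ≈ 6.21 mg/L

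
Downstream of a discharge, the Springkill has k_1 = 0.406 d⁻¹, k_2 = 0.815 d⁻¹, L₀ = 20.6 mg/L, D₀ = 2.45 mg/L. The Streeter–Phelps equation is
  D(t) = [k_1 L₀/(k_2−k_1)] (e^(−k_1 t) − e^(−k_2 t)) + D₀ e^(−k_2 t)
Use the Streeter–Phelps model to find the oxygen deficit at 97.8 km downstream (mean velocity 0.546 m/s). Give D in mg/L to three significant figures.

Travel time t = x/v = 97.8 km / (0.546 m/s) = 97800 m / 0.546 m/s = 179100 s = 2.073 d.
k_1 L₀/(k_2−k_1) = 0.406×20.6/(0.815−0.406) = 8.364/0.4090 = 20.45 mg/L.
e^(−k_1 t) = e^(−0.406×2.073) = 0.4310; e^(−k_2 t) = e^(−0.815×2.073) = 0.1846.
D = 20.45 × (0.4310 − 0.1846) + 2.45 × 0.1846 = 5.038 + 0.4522 = 5.491 mg/L.

D ≈ 5.49 mg/L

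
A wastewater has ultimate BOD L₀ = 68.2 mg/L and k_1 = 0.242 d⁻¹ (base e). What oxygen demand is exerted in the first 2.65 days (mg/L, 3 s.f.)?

y ≈ 32.3 mg/L

y_t = L₀(1 − e^(−k_1 t)) = 68.2 × (1 − e^(−0.242×2.65))
= 68.2 × (1 − 0.5266) = 68.2 × 0.4734 = 32.29 mg/L.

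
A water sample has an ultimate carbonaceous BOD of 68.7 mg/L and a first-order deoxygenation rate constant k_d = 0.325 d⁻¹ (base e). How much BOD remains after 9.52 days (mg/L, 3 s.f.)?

L_t = L₀ e^(−k_d t) = 68.7 × e^(−0.325×9.52) = 68.7 × 0.04532 = 3.114 mg/L.

L ≈ 3.11 mg/L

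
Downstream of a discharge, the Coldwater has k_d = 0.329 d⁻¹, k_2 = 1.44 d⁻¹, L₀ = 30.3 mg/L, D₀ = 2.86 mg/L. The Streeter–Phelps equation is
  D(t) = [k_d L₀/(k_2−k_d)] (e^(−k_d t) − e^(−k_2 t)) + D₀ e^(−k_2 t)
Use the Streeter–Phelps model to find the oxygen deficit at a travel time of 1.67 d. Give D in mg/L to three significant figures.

k_d L₀/(k_2−k_d) = 0.329×30.3/(1.44−0.329) = 9.969/1.111 = 8.973 mg/L.
e^(−k_d t) = e^(−0.329×1.670) = 0.5773; e^(−k_2 t) = e^(−1.44×1.670) = 0.09028.
D = 8.973 × (0.5773 − 0.09028) + 2.86 × 0.09028 = 4.370 + 0.2582 = 4.628 mg/L.

D ≈ 4.63 mg/L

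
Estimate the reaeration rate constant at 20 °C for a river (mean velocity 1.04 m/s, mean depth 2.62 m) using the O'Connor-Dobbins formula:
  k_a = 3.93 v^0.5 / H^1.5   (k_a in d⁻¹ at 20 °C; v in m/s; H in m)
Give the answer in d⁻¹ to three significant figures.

k_a = 3.93 × 1.04^0.5 / 2.62^1.5 = 3.93 × 1.020 / 4.241 = 0.9451 d⁻¹.

k_a ≈ 0.945 d⁻¹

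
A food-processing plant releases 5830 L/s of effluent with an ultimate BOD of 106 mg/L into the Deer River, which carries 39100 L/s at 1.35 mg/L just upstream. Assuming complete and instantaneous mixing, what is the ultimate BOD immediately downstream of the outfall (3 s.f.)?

Flow-weighted mixing: C = (Q_r C_r + Q_w C_w)/(Q_r + Q_w)
= (39100×1.35 + 5830×106)/(39100 + 5830) = 670800/44930 = 14.93 mg/L.

14.9 mg/L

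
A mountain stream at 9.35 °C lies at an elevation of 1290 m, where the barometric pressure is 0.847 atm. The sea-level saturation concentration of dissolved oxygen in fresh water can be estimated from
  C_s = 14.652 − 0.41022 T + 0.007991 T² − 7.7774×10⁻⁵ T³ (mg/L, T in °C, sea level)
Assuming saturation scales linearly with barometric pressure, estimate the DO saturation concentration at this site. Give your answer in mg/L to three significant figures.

At sea level: C_s = 14.652 − 0.41022×9.35 + 0.007991×9.35² − 7.7774×10⁻⁵×9.35³ = 11.45 mg/L.
Pressure correction: C_s' = 11.45 × 0.847 = 9.699 mg/L.

C_s ≈ 9.70 mg/L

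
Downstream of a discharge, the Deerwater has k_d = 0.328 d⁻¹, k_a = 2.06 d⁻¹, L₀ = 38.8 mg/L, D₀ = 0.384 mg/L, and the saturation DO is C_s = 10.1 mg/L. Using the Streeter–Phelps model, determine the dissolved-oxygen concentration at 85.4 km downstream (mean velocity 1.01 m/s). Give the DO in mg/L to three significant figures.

Travel time t = x/v = 85.4 km / (1.01 m/s) = 85400 m / 1.01 m/s = 84550 s = 0.9786 d.
k_d L₀/(k_a−k_d) = 0.328×38.8/(2.06−0.328) = 12.73/1.732 = 7.348 mg/L.
e^(−k_d t) = e^(−0.328×0.9786) = 0.7254; e^(−k_a t) = e^(−2.06×0.9786) = 0.1332.
D = 7.348 × (0.7254 − 0.1332) + 0.384 × 0.1332 = 4.352 + 0.05114 = 4.403 mg/L.
DO = C_s − D = 10.1 − 4.403 = 5.697 mg/L.

DO ≈ 5.70 mg/L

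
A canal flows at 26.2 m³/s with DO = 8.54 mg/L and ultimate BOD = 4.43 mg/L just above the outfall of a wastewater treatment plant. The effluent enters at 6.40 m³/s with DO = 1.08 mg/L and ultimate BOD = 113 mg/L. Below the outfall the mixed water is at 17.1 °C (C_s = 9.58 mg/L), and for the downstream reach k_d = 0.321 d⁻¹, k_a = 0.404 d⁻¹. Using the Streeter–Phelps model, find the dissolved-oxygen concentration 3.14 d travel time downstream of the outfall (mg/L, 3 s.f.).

DO ≈ 0.539 mg/L

Mixed DO = (26.2×8.54 + 6.40×1.08)/(26.2+6.40) = 230.7/32.60 = 7.075 mg/L.
Mixed L₀ = (26.2×4.43 + 6.40×113)/(32.60) = 839.3/32.60 = 25.74 mg/L.
Initial deficit D₀ = C_s − DO₀ = 9.58 − 7.075 = 2.505 mg/L.
D(3.14) = [0.321×25.74/(0.404−0.321)](e^(−0.321×3.14) − e^(−0.404×3.14)) + 2.505 e^(−0.404×3.14)
= 99.57 × (0.3650 − 0.2812) + 2.505 × 0.2812 = 9.041 mg/L.
DO = 9.58 − 9.041 = 0.5386 mg/L.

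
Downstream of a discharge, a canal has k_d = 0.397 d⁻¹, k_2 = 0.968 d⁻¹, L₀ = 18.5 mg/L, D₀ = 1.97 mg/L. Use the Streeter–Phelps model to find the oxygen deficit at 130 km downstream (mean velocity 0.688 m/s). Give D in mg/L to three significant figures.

D ≈ 4.09 mg/L

Travel time t = x/v = 130 km / (0.688 m/s) = 130000 m / 0.688 m/s = 189000 s = 2.187 d.
k_d L₀/(k_2−k_d) = 0.397×18.5/(0.968−0.397) = 7.345/0.5710 = 12.86 mg/L.
e^(−k_d t) = e^(−0.397×2.187) = 0.4197; e^(−k_2 t) = e^(−0.968×2.187) = 0.1204.
D = 12.86 × (0.4197 − 0.1204) + 1.97 × 0.1204 = 3.850 + 0.2372 = 4.087 mg/L.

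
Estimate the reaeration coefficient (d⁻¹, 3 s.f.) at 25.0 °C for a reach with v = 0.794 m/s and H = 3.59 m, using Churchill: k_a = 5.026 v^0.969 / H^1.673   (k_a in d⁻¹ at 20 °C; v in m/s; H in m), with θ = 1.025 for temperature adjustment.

k_a(20) = 5.026 × 0.794^0.969 / 3.59^1.673 = 5.026 × 0.7997 / 8.485 = 0.4737 d⁻¹.
k_a(25.0) = 0.4737 × 1.025^(25.0−20) = 0.4737 × 1.131 = 0.5359 d⁻¹.

k_a ≈ 0.536 d⁻¹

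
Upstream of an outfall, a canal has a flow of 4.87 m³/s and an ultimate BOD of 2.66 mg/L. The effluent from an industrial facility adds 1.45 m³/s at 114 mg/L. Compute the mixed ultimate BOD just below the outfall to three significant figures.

28.2 mg/L

Flow-weighted mixing: C = (Q_r C_r + Q_w C_w)/(Q_r + Q_w)
= (4.87×2.66 + 1.45×114)/(4.87 + 1.45) = 178.3/6.320 = 28.20 mg/L.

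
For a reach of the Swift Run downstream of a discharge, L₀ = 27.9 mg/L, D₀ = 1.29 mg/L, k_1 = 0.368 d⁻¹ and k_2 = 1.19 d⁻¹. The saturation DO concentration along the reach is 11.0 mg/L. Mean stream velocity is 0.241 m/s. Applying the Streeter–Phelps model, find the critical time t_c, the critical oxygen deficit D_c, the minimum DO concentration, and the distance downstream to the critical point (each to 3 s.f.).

t_c = [1/(k_2−k_1)] ln[(k_2/k_1)(1 − D₀(k_2−k_1)/(k_1 L₀))]
= [1/(1.19−0.368)] ln[(1.19/0.368)(1 − 1.29×0.8220/(0.368×27.9))]
= (1/0.8220) ln[3.234 × 0.8967] = 1.217 × ln(2.900) = 1.217 × 1.065 = 1.295 d.
D_c = (k_1/k_2) L₀ e^(−k_1 t_c) = (0.368/1.19) × 27.9 × e^(−0.368×1.295) = 0.3092 × 27.9 × 0.6209 = 5.357 mg/L.
Minimum DO = C_s − D_c = 11.0 − 5.357 = 5.643 mg/L.
x_c = v t_c = 0.241 m/s × 1.295 d × 86400 s/d = 26970 m ≈ 27.0 km.

t_c ≈ 1.30 d; D_c ≈ 5.36 mg/L; min DO ≈ 5.64 mg/L; x_c ≈ 27.0 km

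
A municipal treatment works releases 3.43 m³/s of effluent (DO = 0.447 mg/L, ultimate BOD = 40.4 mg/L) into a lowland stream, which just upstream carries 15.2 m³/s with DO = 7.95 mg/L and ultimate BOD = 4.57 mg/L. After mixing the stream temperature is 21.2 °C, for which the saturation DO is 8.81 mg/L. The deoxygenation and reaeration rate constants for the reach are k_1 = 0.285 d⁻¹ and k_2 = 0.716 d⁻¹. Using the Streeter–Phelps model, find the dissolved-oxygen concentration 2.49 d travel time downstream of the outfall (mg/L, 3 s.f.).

DO ≈ 6.04 mg/L

Mixed DO = (15.2×7.95 + 3.43×0.447)/(15.2+3.43) = 122.4/18.63 = 6.569 mg/L.
Mixed L₀ = (15.2×4.57 + 3.43×40.4)/(18.63) = 208.0/18.63 = 11.17 mg/L.
Initial deficit D₀ = C_s − DO₀ = 8.81 − 6.569 = 2.241 mg/L.
D(2.49) = [0.285×11.17/(0.716−0.285)](e^(−0.285×2.49) − e^(−0.716×2.49)) + 2.241 e^(−0.716×2.49)
= 7.384 × (0.4918 − 0.1682) + 2.241 × 0.1682 = 2.767 mg/L.
DO = 8.81 − 2.767 = 6.043 mg/L.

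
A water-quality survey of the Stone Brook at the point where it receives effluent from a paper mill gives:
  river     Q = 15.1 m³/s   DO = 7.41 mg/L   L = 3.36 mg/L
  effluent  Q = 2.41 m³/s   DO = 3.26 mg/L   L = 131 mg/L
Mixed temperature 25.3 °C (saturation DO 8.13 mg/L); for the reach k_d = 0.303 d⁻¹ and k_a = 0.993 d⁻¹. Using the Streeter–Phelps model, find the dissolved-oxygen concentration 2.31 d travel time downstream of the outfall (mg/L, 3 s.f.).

DO ≈ 4.36 mg/L

Mixed DO = (15.1×7.41 + 2.41×3.26)/(15.1+2.41) = 119.7/17.51 = 6.839 mg/L.
Mixed L₀ = (15.1×3.36 + 2.41×131)/(17.51) = 366.4/17.51 = 20.93 mg/L.
Initial deficit D₀ = C_s − DO₀ = 8.13 − 6.839 = 1.291 mg/L.
D(2.31) = [0.303×20.93/(0.993−0.303)](e^(−0.303×2.31) − e^(−0.993×2.31)) + 1.291 e^(−0.993×2.31)
= 9.190 × (0.4966 − 0.1009) + 1.291 × 0.1009 = 3.767 mg/L.
DO = 8.13 − 3.767 = 4.363 mg/L.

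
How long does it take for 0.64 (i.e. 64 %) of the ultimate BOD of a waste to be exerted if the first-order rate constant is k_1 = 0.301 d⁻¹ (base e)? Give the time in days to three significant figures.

t ≈ 3.39 d

y/L₀ = 1 − e^(−k_1 t) = 0.64 ⇒ e^(−k_1 t) = 0.360
t = −ln(0.360) / 0.301 = 1.022 / 0.301 = 3.394 d.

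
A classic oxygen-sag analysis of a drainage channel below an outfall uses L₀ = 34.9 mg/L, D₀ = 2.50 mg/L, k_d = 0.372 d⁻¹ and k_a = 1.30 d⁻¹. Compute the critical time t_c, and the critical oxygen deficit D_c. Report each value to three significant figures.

t_c = [1/(k_a−k_d)] ln[(k_a/k_d)(1 − D₀(k_a−k_d)/(k_d L₀))]
= [1/(1.30−0.372)] ln[(1.30/0.372)(1 − 2.50×0.9280/(0.372×34.9))]
= (1/0.9280) ln[3.495 × 0.8213] = 1.078 × ln(2.870) = 1.078 × 1.054 = 1.136 d.
D_c = (k_d/k_a) L₀ e^(−k_d t_c) = (0.372/1.30) × 34.9 × e^(−0.372×1.136) = 0.2862 × 34.9 × 0.6553 = 6.544 mg/L.

t_c ≈ 1.14 d; D_c ≈ 6.54 mg/L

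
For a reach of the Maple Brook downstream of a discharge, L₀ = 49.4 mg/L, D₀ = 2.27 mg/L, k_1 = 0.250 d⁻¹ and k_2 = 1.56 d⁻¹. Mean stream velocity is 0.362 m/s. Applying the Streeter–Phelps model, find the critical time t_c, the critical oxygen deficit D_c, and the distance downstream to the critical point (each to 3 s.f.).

With k_2/k_1 = 6.240 and 1 − D₀(k_2−k_1)/(k_1 L₀) = 0.7592,
t_c = ln(6.240 × 0.7592) / (1.56 − 0.250) = ln(4.737) / 1.310 = 1.556/1.310 = 1.187 d.
L(t_c) = L₀ e^(−k_1 t_c) = 49.4 × 0.7432 = 36.71 mg/L, and at the critical point k_2 D_c = k_1 L, so D_c = (0.250/1.56) × 36.71 = 5.883 mg/L.
x_c = v t_c = 0.362 m/s × 1.187 d × 86400 s/d = 37140 m ≈ 37.1 km.

t_c ≈ 1.19 d; D_c ≈ 5.88 mg/L; x_c ≈ 37.1 km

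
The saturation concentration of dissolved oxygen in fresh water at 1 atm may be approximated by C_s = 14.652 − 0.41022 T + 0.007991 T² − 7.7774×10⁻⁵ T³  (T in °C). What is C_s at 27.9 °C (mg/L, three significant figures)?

C_s ≈ 7.74 mg/L

C_s = 14.652 − 0.41022×27.9 + 0.007991×27.9² − 7.7774×10⁻⁵×27.9³ = 7.738 mg/L.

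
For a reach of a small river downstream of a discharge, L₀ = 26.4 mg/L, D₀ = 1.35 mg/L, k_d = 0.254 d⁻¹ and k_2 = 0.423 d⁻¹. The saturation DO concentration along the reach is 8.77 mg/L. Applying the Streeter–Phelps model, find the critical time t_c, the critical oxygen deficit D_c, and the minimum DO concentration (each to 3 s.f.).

t_c ≈ 2.81 d; D_c ≈ 7.76 mg/L; min DO ≈ 1.01 mg/L

With k_2/k_d = 1.665 and 1 − D₀(k_2−k_d)/(k_d L₀) = 0.9660,
t_c = ln(1.665 × 0.9660) / (0.423 − 0.254) = ln(1.609) / 0.1690 = 0.4754/0.1690 = 2.813 d.
D_c = (k_d/k_2) L₀ e^(−k_d t_c) = (0.254/0.423) × 26.4 × e^(−0.254×2.813) = 0.6005 × 26.4 × 0.4894 = 7.758 mg/L.
Minimum DO = C_s − D_c = 8.77 − 7.758 = 1.012 mg/L.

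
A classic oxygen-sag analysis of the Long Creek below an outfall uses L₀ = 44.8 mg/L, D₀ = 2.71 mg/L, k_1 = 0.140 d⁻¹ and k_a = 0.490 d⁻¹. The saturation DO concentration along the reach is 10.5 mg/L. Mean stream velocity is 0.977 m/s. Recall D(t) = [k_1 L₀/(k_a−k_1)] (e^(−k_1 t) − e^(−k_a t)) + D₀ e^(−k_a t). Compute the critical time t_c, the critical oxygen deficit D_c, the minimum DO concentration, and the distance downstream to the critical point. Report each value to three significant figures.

t_c = [1/(k_a−k_1)] ln[(k_a/k_1)(1 − D₀(k_a−k_1)/(k_1 L₀))]
= [1/(0.490−0.140)] ln[(0.490/0.140)(1 − 2.71×0.3500/(0.140×44.8))]
= (1/0.3500) ln[3.500 × 0.8488] = 2.857 × ln(2.971) = 2.857 × 1.089 = 3.111 d.
L(t_c) = L₀ e^(−k_1 t_c) = 44.8 × 0.6469 = 28.98 mg/L, and at the critical point k_a D_c = k_1 L, so D_c = (0.140/0.490) × 28.98 = 8.281 mg/L.
Minimum DO = C_s − D_c = 10.5 − 8.281 = 2.219 mg/L.
x_c = v t_c = 0.977 m/s × 3.111 d × 86400 s/d = 262600 m ≈ 263 km.

t_c ≈ 3.11 d; D_c ≈ 8.28 mg/L; min DO ≈ 2.22 mg/L; x_c ≈ 263 km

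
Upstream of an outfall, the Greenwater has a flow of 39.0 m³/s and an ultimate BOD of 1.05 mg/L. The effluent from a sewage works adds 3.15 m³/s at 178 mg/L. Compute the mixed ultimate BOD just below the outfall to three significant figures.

Flow-weighted mixing: C = (Q_r C_r + Q_w C_w)/(Q_r + Q_w)
= (39.0×1.05 + 3.15×178)/(39.0 + 3.15) = 601.6/42.15 = 14.27 mg/L.

14.3 mg/L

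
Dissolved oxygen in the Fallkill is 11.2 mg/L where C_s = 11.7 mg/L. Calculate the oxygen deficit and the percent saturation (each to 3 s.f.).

D = C_s − C = 11.7 − 11.2 = 0.500 mg/L.
% saturation = 11.2/11.7 × 100 = 95.7 %.

D ≈ 0.500 mg/L; 95.7 % saturation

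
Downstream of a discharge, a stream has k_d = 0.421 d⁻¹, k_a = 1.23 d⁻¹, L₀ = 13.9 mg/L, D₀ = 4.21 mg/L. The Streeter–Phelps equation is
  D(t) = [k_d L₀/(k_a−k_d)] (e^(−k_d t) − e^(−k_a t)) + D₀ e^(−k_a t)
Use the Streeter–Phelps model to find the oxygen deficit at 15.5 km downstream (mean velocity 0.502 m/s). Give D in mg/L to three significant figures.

Travel time t = x/v = 15.5 km / (0.502 m/s) = 15500 m / 0.502 m/s = 30880 s = 0.3574 d.
k_d L₀/(k_a−k_d) = 0.421×13.9/(1.23−0.421) = 5.852/0.8090 = 7.233 mg/L.
e^(−k_d t) = e^(−0.421×0.3574) = 0.8603; e^(−k_a t) = e^(−1.23×0.3574) = 0.6443.
D = 7.233 × (0.8603 − 0.6443) + 4.21 × 0.6443 = 1.562 + 2.713 = 4.275 mg/L.

D ≈ 4.28 mg/L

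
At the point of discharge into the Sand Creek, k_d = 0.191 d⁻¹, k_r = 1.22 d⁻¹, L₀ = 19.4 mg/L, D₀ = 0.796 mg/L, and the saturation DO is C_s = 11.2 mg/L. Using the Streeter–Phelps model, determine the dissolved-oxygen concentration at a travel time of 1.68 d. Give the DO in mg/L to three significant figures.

DO ≈ 8.95 mg/L

k_d L₀/(k_r−k_d) = 0.191×19.4/(1.22−0.191) = 3.705/1.029 = 3.601 mg/L.
e^(−k_d t) = e^(−0.191×1.680) = 0.7255; e^(−k_r t) = e^(−1.22×1.680) = 0.1288.
D = 3.601 × (0.7255 − 0.1288) + 0.796 × 0.1288 = 2.149 + 0.1025 = 2.251 mg/L.
DO = C_s − D = 11.2 − 2.251 = 8.949 mg/L.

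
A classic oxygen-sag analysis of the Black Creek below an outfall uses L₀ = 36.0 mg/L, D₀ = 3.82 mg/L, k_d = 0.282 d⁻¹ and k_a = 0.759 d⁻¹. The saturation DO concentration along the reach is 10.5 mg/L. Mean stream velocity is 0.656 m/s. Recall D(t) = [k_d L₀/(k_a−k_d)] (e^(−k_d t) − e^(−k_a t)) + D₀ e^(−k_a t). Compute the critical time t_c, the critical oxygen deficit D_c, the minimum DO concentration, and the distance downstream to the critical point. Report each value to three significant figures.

t_c ≈ 1.66 d; D_c ≈ 8.37 mg/L; min DO ≈ 2.13 mg/L; x_c ≈ 94.1 km

With k_a/k_d = 2.691 and 1 − D₀(k_a−k_d)/(k_d L₀) = 0.8205,
t_c = ln(2.691 × 0.8205) / (0.759 − 0.282) = ln(2.208) / 0.4770 = 0.7923/0.4770 = 1.661 d.
L(t_c) = L₀ e^(−k_d t_c) = 36.0 × 0.6260 = 22.54 mg/L, and at the critical point k_a D_c = k_d L, so D_c = (0.282/0.759) × 22.54 = 8.373 mg/L.
Minimum DO = C_s − D_c = 10.5 − 8.373 = 2.127 mg/L.
x_c = v t_c = 0.656 m/s × 1.661 d × 86400 s/d = 94140 m ≈ 94.1 km.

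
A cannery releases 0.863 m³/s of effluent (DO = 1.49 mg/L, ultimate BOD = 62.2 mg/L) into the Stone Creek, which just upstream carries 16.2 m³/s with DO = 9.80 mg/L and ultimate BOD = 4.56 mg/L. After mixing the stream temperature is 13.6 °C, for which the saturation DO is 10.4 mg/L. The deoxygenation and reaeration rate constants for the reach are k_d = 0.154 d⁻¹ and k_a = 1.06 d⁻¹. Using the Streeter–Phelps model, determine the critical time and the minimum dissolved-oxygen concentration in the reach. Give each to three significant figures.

Mixed DO = (16.2×9.80 + 0.863×1.49)/(16.2+0.863) = 160.0/17.06 = 9.380 mg/L.
Mixed L₀ = (16.2×4.56 + 0.863×62.2)/(17.06) = 127.6/17.06 = 7.475 mg/L.
Initial deficit D₀ = C_s − DO₀ = 10.4 − 9.380 = 1.020 mg/L.
t_c = (1/0.9060) ln[(1.06/0.154)(1 − 1.020×0.9060/(0.154×7.475))] = 1.104 × ln(1.356) = 0.3362 d.
D_c = (0.154/1.06) × 7.475 × e^(−0.154×0.3362) = 0.1453 × 7.475 × 0.9495 = 1.031 mg/L.
Minimum DO = 10.4 − 1.031 = 9.369 mg/L.

t_c ≈ 0.336 d; minimum DO ≈ 9.37 mg/L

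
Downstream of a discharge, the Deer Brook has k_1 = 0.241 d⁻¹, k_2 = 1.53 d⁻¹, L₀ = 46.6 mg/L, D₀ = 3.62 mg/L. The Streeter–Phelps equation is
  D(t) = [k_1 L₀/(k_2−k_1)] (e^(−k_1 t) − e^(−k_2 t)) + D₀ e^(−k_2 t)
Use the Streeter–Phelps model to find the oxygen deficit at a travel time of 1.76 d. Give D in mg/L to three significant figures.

k_1 L₀/(k_2−k_1) = 0.241×46.6/(1.53−0.241) = 11.23/1.289 = 8.713 mg/L.
e^(−k_1 t) = e^(−0.241×1.760) = 0.6543; e^(−k_2 t) = e^(−1.53×1.760) = 0.06769.
D = 8.713 × (0.6543 − 0.06769) + 3.62 × 0.06769 = 5.111 + 0.2450 = 5.356 mg/L.

D ≈ 5.36 mg/L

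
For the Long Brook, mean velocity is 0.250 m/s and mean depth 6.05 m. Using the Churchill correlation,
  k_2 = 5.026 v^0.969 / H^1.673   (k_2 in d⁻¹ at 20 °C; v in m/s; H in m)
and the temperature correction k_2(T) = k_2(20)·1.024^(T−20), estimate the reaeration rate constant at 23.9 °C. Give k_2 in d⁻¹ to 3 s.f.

k_2(20) = 5.026 × 0.250^0.969 / 6.05^1.673 = 5.026 × 0.2610 / 20.32 = 0.06456 d⁻¹.
k_2(23.9) = 0.06456 × 1.024^(23.9−20) = 0.06456 × 1.097 = 0.07081 d⁻¹.

k_2 ≈ 0.0708 d⁻¹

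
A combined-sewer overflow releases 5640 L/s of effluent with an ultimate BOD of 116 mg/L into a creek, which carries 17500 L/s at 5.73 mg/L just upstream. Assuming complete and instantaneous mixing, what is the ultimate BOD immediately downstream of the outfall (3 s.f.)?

32.6 mg/L

Flow-weighted mixing: C = (Q_r C_r + Q_w C_w)/(Q_r + Q_w)
= (17500×5.73 + 5640×116)/(17500 + 5640) = 754500/23140 = 32.61 mg/L.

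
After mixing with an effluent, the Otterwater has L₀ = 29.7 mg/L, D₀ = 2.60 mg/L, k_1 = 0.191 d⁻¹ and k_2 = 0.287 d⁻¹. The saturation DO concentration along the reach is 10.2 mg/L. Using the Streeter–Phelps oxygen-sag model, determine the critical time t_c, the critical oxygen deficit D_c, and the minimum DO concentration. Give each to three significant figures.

t_c ≈ 3.77 d; D_c ≈ 9.61 mg/L; min DO ≈ 0.585 mg/L

t_c = [1/(k_2−k_1)] ln[(k_2/k_1)(1 − D₀(k_2−k_1)/(k_1 L₀))]
= [1/(0.287−0.191)] ln[(0.287/0.191)(1 − 2.60×0.09600/(0.191×29.7))]
= (1/0.09600) ln[1.503 × 0.9560] = 10.42 × ln(1.437) = 10.42 × 0.3622 = 3.773 d.
L(t_c) = L₀ e^(−k_1 t_c) = 29.7 × 0.4864 = 14.45 mg/L, and at the critical point k_2 D_c = k_1 L, so D_c = (0.191/0.287) × 14.45 = 9.615 mg/L.
Minimum DO = C_s − D_c = 10.2 − 9.615 = 0.5853 mg/L.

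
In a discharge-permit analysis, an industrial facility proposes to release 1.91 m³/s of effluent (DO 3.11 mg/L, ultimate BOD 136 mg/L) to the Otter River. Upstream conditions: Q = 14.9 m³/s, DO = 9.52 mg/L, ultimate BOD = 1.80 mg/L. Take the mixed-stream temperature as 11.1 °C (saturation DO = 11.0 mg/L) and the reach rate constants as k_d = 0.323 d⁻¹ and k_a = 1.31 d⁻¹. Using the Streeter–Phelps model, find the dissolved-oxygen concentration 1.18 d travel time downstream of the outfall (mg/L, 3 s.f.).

DO ≈ 7.91 mg/L

Mixed DO = (14.9×9.52 + 1.91×3.11)/(14.9+1.91) = 147.8/16.81 = 8.792 mg/L.
Mixed L₀ = (14.9×1.80 + 1.91×136)/(16.81) = 286.6/16.81 = 17.05 mg/L.
Initial deficit D₀ = C_s − DO₀ = 11.0 − 8.792 = 2.208 mg/L.
D(1.18) = [0.323×17.05/(1.31−0.323)](e^(−0.323×1.18) − e^(−1.31×1.18)) + 2.208 e^(−1.31×1.18)
= 5.579 × (0.6831 − 0.2131) + 2.208 × 0.2131 = 3.093 mg/L.
DO = 11.0 − 3.093 = 7.907 mg/L.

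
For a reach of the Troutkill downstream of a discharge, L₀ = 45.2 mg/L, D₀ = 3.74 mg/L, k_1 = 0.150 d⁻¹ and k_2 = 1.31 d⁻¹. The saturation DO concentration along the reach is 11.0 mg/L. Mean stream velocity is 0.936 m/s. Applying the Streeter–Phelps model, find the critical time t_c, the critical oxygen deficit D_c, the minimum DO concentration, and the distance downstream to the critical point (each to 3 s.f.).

t_c ≈ 0.988 d; D_c ≈ 4.46 mg/L; min DO ≈ 6.54 mg/L; x_c ≈ 79.9 km

t_c = [1/(k_2−k_1)] ln[(k_2/k_1)(1 − D₀(k_2−k_1)/(k_1 L₀))]
= [1/(1.31−0.150)] ln[(1.31/0.150)(1 − 3.74×1.160/(0.150×45.2))]
= (1/1.160) ln[8.733 × 0.3601] = 0.8621 × ln(3.145) = 0.8621 × 1.146 = 0.9878 d.
L(t_c) = L₀ e^(−k_1 t_c) = 45.2 × 0.8623 = 38.98 mg/L, and at the critical point k_2 D_c = k_1 L, so D_c = (0.150/1.31) × 38.98 = 4.463 mg/L.
Minimum DO = C_s − D_c = 11.0 − 4.463 = 6.537 mg/L.
x_c = v t_c = 0.936 m/s × 0.9878 d × 86400 s/d = 79880 m ≈ 79.9 km.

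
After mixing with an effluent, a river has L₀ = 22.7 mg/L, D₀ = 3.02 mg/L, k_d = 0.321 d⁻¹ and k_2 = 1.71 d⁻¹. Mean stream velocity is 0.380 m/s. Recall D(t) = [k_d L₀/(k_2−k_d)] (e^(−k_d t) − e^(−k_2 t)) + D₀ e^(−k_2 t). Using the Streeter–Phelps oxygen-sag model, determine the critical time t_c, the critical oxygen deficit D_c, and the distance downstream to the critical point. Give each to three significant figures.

With k_2/k_d = 5.327 and 1 − D₀(k_2−k_d)/(k_d L₀) = 0.4243,
t_c = ln(5.327 × 0.4243) / (1.71 − 0.321) = ln(2.260) / 1.389 = 0.8155/1.389 = 0.5871 d.
D_c = (k_d/k_2) L₀ e^(−k_d t_c) = (0.321/1.71) × 22.7 × e^(−0.321×0.5871) = 0.1877 × 22.7 × 0.8282 = 3.529 mg/L.
x_c = v t_c = 0.380 m/s × 0.5871 d × 86400 s/d = 19280 m ≈ 19.3 km.

t_c ≈ 0.587 d; D_c ≈ 3.53 mg/L; x_c ≈ 19.3 km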